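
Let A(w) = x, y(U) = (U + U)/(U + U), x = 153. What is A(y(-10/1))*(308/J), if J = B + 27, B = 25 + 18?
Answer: 3366/5 ≈ 673.20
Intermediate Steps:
y(U) = 1 (y(U) = (2*U)/((2*U)) = (2*U)*(1/(2*U)) = 1)
A(w) = 153
B = 43
J = 70 (J = 43 + 27 = 70)
A(y(-10/1))*(308/J) = 153*(308/70) = 153*(308*(1/70)) = 153*(22/5) = 3366/5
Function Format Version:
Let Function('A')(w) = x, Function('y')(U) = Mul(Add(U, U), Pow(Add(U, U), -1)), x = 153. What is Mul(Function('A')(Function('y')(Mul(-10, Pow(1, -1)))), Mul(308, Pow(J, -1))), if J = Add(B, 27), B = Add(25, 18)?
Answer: Rational(3366, 5) ≈ 673.20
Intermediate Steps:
Function('y')(U) = 1 (Function('y')(U) = Mul(Mul(2, U), Pow(Mul(2, U), -1)) = Mul(Mul(2, U), Mul(Rational(1, 2), Pow(U, -1))) = 1)
Function('A')(w) = 153
B = 43
J = 70 (J = Add(43, 27) = 70)
Mul(Function('A')(Function('y')(Mul(-10, Pow(1, -1)))), Mul(308, Pow(J, -1))) = Mul(153, Mul(308, Pow(70, -1))) = Mul(153, Mul(308, Rational(1, 70))) = Mul(153, Rational(22, 5)) = Rational(3366, 5)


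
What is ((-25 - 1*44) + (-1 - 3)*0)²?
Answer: 4761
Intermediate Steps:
((-25 - 1*44) + (-1 - 3)*0)² = ((-25 - 44) - 4*0)² = (-69 + 0)² = (-69)² = 4761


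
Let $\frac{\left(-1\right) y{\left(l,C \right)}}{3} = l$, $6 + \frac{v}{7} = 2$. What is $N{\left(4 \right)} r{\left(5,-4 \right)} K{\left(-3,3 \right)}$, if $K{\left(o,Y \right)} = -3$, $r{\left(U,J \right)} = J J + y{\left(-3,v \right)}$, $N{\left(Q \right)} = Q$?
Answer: $-300$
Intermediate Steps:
$v = -28$ ($v = -42 + 7 \cdot 2 = -42 + 14 = -28$)
$y{\left(l,C \right)} = - 3 l$
$r{\left(U,J \right)} = 9 + J^{2}$ ($r{\left(U,J \right)} = J J - -9 = J^{2} + 9 = 9 + J^{2}$)
$N{\left(4 \right)} r{\left(5,-4 \right)} K{\left(-3,3 \right)} = 4 \left(9 + \left(-4\right)^{2}\right) \left(-3\right) = 4 \left(9 + 16\right) \left(-3\right) = 4 \cdot 25 \left(-3\right) = 100 \left(-3\right) = -300$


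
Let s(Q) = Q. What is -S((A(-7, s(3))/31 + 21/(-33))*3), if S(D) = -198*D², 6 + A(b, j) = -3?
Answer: 16176672/10571 ≈ 1530.3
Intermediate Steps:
A(b, j) = -9 (A(b, j) = -6 - 3 = -9)
-S((A(-7, s(3))/31 + 21/(-33))*3) = -(-198)*((-9/31 + 21/(-33))*3)² = -(-198)*((-9*1/31 + 21*(-1/33))*3)² = -(-198)*((-9/31 - 7/11)*3)² = -(-198)*(-316/341*3)² = -(-198)*(-948/341)² = -(-198)*898704/116281 = -1*(-16176672/10571) = 16176672/10571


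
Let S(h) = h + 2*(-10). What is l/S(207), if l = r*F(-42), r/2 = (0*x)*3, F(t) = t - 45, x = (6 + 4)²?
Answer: 0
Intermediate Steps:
x = 100 (x = 10² = 100)
F(t) = -45 + t
S(h) = -20 + h (S(h) = h - 20 = -20 + h)
r = 0 (r = 2*((0*100)*3) = 2*(0*3) = 2*0 = 0)
l = 0 (l = 0*(-45 - 42) = 0*(-87) = 0)
l/S(207) = 0/(-20 + 207) = 0/187 = 0*(1/187) = 0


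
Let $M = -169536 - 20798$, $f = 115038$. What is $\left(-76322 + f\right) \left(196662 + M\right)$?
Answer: $244994848$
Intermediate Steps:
$M = -190334$
$\left(-76322 + f\right) \left(196662 + M\right) = \left(-76322 + 115038\right) \left(196662 - 190334\right) = 38716 \cdot 6328 = 244994848$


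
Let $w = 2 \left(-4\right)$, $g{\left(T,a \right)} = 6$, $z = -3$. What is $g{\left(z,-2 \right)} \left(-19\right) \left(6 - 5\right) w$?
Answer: $912$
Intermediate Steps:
$w = -8$
$g{\left(z,-2 \right)} \left(-19\right) \left(6 - 5\right) w = 6 \left(-19\right) \left(6 - 5\right) \left(-8\right) = - 114 \cdot 1 \left(-8\right) = \left(-114\right) \left(-8\right) = 912$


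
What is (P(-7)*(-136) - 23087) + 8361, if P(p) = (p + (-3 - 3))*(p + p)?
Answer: -39478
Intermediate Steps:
P(p) = 2*p*(-6 + p) (P(p) = (p - 6)*(2*p) = (-6 + p)*(2*p) = 2*p*(-6 + p))
(P(-7)*(-136) - 23087) + 8361 = ((2*(-7)*(-6 - 7))*(-136) - 23087) + 8361 = ((2*(-7)*(-13))*(-136) - 23087) + 8361 = (182*(-136) - 23087) + 8361 = (-24752 - 23087) + 8361 = -47839 + 8361 = -39478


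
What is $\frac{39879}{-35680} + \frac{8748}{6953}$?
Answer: $\frac{34849953}{248083040} \approx 0.14048$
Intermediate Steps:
$\frac{39879}{-35680} + \frac{8748}{6953} = 39879 \left(- \frac{1}{35680}\right) + 8748 \cdot \frac{1}{6953} = - \frac{39879}{35680} + \frac{8748}{6953} = \frac{34849953}{248083040}$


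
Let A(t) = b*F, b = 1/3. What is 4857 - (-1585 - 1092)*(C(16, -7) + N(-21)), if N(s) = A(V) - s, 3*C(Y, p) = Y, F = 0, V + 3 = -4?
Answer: 226054/3 ≈ 75351.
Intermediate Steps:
V = -7 (V = -3 - 4 = -7)
C(Y, p) = Y/3
b = ⅓ ≈ 0.33333
A(t) = 0 (A(t) = (⅓)*0 = 0)
N(s) = -s (N(s) = 0 - s = -s)
4857 - (-1585 - 1092)*(C(16, -7) + N(-21)) = 4857 - (-1585 - 1092)*((⅓)*16 - 1*(-21)) = 4857 - (-2677)*(16/3 + 21) = 4857 - (-2677)*79/3 = 4857 - 1*(-211483/3) = 4857 + 211483/3 = 226054/3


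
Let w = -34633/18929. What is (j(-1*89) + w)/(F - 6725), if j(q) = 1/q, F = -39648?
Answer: 3101266/78123712013 ≈ 3.9697e-5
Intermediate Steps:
w = -34633/18929 (w = -34633*1/18929 = -34633/18929 ≈ -1.8296)
(j(-1*89) + w)/(F - 6725) = (1/(-1*89) - 34633/18929)/(-39648 - 6725) = (1/(-89) - 34633/18929)/(-46373) = (-1/89 - 34633/18929)*(-1/46373) = -3101266/1684681*(-1/46373) = 3101266/78123712013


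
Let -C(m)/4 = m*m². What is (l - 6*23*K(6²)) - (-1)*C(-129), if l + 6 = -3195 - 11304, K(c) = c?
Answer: 8567283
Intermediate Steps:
C(m) = -4*m³ (C(m) = -4*m*m² = -4*m³)
l = -14505 (l = -6 + (-3195 - 11304) = -6 - 14499 = -14505)
(l - 6*23*K(6²)) - (-1)*C(-129) = (-14505 - 6*23*6²) - (-1)*(-4*(-129)³) = (-14505 - 138*36) - (-1)*(-4*(-2146689)) = (-14505 - 1*4968) - (-1)*8586756 = (-14505 - 4968) - 1*(-8586756) = -19473 + 8586756 = 8567283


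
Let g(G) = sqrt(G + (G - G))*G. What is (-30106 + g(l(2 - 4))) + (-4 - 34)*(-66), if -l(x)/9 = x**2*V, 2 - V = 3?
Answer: -27382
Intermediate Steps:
V = -1 (V = 2 - 1*3 = 2 - 3 = -1)
l(x) = 9*x**2 (l(x) = -9*x**2*(-1) = -(-9)*x**2 = 9*x**2)
g(G) = G**(3/2) (g(G) = sqrt(G + 0)*G = sqrt(G)*G = G**(3/2))
(-30106 + g(l(2 - 4))) + (-4 - 34)*(-66) = (-30106 + (9*(2 - 4)**2)**(3/2)) + (-4 - 34)*(-66) = (-30106 + (9*(-2)**2)**(3/2)) - 38*(-66) = (-30106 + (9*4)**(3/2)) + 2508 = (-30106 + 36**(3/2)) + 2508 = (-30106 + 216) + 2508 = -29890 + 2508 = -27382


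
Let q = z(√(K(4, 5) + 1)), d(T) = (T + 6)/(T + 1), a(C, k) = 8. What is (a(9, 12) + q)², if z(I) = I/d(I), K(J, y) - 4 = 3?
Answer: 4358/49 - 132*√2/49 ≈ 85.129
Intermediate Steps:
K(J, y) = 7 (K(J, y) = 4 + 3 = 7)
d(T) = (6 + T)/(1 + T)
z(I) = I*(1 + I)/(6 + I) (z(I) = I/(((6 + I)/(1 + I))) = I*((1 + I)/(6 + I)) = I*(1 + I)/(6 + I))
q = 2*√2*(1 + 2*√2)/(6 + 2*√2) (q = √(7 + 1)*(1 + √(7 + 1))/(6 + √(7 + 1)) = √8*(1 + √8)/(6 + √8) = (2*√2)*(1 + 2*√2)/(6 + 2*√2) = 2*√2*(1 + 2*√2)/(6 + 2*√2) ≈ 1.2265)
(a(9, 12) + q)² = (8 + (10/7 - √2/7))² = (66/7 - √2/7)²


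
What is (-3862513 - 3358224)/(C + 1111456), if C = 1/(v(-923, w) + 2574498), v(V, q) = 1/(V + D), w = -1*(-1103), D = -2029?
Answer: -54877009785536015/8446974566199272 ≈ -6.4966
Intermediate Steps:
w = 1103
v(V, q) = 1/(-2029 + V) (v(V, q) = 1/(V - 2029) = 1/(-2029 + V))
C = 2952/7599918095 (C = 1/(1/(-2029 - 923) + 2574498) = 1/(1/(-2952) + 2574498) = 1/(-1/2952 + 2574498) = 1/(7599918095/2952) = 2952/7599918095 ≈ 3.8843e-7)
(-3862513 - 3358224)/(C + 1111456) = (-3862513 - 3358224)/(2952/7599918095 + 1111456) = -7220737/8446974566199272/7599918095 = -7220737*7599918095/8446974566199272 = -54877009785536015/8446974566199272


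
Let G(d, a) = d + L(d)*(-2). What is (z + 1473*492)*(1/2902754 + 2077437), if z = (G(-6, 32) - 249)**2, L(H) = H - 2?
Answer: 4714702718056693663/2902754 ≈ 1.6242e+12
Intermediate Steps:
L(H) = -2 + H
G(d, a) = 4 - d (G(d, a) = d + (-2 + d)*(-2) = d + (4 - 2*d) = 4 - d)
z = 57121 (z = ((4 - 1*(-6)) - 249)**2 = ((4 + 6) - 249)**2 = (10 - 249)**2 = (-239)**2 = 57121)
(z + 1473*492)*(1/2902754 + 2077437) = (57121 + 1473*492)*(1/2902754 + 2077437) = (57121 + 724716)*(1/2902754 + 2077437) = 781837*(6030288561499/2902754) = 4714702718056693663/2902754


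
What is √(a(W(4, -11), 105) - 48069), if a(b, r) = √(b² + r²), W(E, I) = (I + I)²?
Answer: √(-48069 + √245281) ≈ 218.11*I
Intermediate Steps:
W(E, I) = 4*I² (W(E, I) = (2*I)² = 4*I²)
√(a(W(4, -11), 105) - 48069) = √(√((4*(-11)²)² + 105²) - 48069) = √(√((4*121)² + 11025) - 48069) = √(√(484² + 11025) - 48069) = √(√(234256 + 11025) - 48069) = √(√245281 - 48069) = √(-48069 + √245281)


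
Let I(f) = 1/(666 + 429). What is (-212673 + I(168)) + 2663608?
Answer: 2683773826/1095 ≈ 2.4509e+6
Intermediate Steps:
I(f) = 1/1095
(-212673 + I(168)) + 2663608 = (-212673 + 1/1095) + 2663608 = -232876934/1095 + 2663608 = 2683773826/1095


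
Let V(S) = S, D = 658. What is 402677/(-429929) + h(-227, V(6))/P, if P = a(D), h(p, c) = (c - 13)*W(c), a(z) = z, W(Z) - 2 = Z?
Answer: -20645535/20206663 ≈ -1.0217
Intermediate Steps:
W(Z) = 2 + Z
h(p, c) = (-13 + c)*(2 + c) (h(p, c) = (c - 13)*(2 + c) = (-13 + c)*(2 + c))
P = 658
402677/(-429929) + h(-227, V(6))/P = 402677/(-429929) + ((-13 + 6)*(2 + 6))/658 = 402677*(-1/429929) - 7*8*(1/658) = -402677/429929 - 56*1/658 = -402677/429929 - 4/47 = -20645535/20206663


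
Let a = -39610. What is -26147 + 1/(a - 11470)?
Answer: -1335588761/51080 ≈ -26147.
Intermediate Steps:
-26147 + 1/(a - 11470) = -26147 + 1/(-39610 - 11470) = -26147 + 1/(-51080) = -26147 - 1/51080 = -1335588761/51080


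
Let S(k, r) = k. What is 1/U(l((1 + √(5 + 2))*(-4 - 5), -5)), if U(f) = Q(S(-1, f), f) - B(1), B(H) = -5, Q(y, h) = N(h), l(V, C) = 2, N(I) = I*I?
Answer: ⅑ ≈ 0.11111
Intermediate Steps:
N(I) = I²
Q(y, h) = h²
U(f) = 5 + f² (U(f) = f² - 1*(-5) = f² + 5 = 5 + f²)
1/U(l((1 + √(5 + 2))*(-4 - 5), -5)) = 1/(5 + 2²) = 1/(5 + 4) = 1/9 = ⅑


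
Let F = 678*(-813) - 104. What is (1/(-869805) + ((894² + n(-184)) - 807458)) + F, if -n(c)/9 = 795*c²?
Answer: -211187975552101/869805 ≈ -2.4280e+8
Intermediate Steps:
n(c) = -7155*c²
F = -551318 (F = -551214 - 104 = -551318)
(1/(-869805) + ((894² + n(-184)) - 807458)) + F = (1/(-869805) + ((894² - 7155*(-184)²) - 807458)) - 551318 = (-1/869805 + ((799236 - 7155*33856) - 807458)) - 551318 = (-1/869805 + ((799236 - 242239680) - 807458)) - 551318 = (-1/869805 + (-241440444 - 807458)) - 551318 = (-1/869805 - 242247902) - 551318 = -210708436399111/869805 - 551318 = -211187975552101/869805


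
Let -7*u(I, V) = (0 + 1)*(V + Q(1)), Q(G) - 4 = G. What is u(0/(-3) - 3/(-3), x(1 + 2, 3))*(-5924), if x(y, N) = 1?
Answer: 35544/7 ≈ 5077.7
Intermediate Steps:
Q(G) = 4 + G
u(I, V) = -5/7 - V/7 (u(I, V) = -(0 + 1)*(V + (4 + 1))/7 = -(V + 5)/7 = -(5 + V)/7 = -5/7 - V/7)
u(0/(-3) - 3/(-3), x(1 + 2, 3))*(-5924) = (-5/7 - ⅐*1)*(-5924) = (-5/7 - ⅐)*(-5924) = -6/7*(-5924) = 35544/7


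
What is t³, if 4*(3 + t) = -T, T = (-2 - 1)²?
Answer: -9261/64 ≈ -144.70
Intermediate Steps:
T = 9 (T = (-3)² = 9)
t = -21/4 (t = -3 + (-1*9)/4 = -3 + (¼)*(-9) = -3 - 9/4 = -21/4 ≈ -5.2500)
t³ = (-21/4)³ = -9261/64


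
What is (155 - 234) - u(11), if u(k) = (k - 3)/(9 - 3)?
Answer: -241/3 ≈ -80.333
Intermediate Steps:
u(k) = -½ + k/6 (u(k) = (-3 + k)/6 = (-3 + k)*(⅙) = -½ + k/6)
(155 - 234) - u(11) = (155 - 234) - (-½ + (⅙)*11) = -79 - (-½ + 11/6) = -79 - 1*4/3 = -79 - 4/3 = -241/3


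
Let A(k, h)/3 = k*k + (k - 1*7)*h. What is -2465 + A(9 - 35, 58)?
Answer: -6179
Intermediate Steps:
A(k, h) = 3*k**2 + 3*h*(-7 + k) (A(k, h) = 3*(k*k + (k - 1*7)*h) = 3*(k**2 + (k - 7)*h) = 3*(k**2 + (-7 + k)*h) = 3*(k**2 + h*(-7 + k)) = 3*k**2 + 3*h*(-7 + k))
-2465 + A(9 - 35, 58) = -2465 + (-21*58 + 3*(9 - 35)**2 + 3*58*(9 - 35)) = -2465 + (-1218 + 3*(-26)**2 + 3*58*(-26)) = -2465 + (-1218 + 3*676 - 4524) = -2465 + (-1218 + 2028 - 4524) = -2465 - 3714 = -6179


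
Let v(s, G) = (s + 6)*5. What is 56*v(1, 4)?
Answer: 1960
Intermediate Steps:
v(s, G) = 30 + 5*s (v(s, G) = (6 + s)*5 = 30 + 5*s)
56*v(1, 4) = 56*(30 + 5*1) = 56*(30 + 5) = 56*35 = 1960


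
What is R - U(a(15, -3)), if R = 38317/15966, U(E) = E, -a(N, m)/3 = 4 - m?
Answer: 373603/15966 ≈ 23.400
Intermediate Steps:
a(N, m) = -12 + 3*m (a(N, m) = -3*(4 - m) = -12 + 3*m)
R = 38317/15966 (R = 38317*(1/15966) = 38317/15966 ≈ 2.3999)
R - U(a(15, -3)) = 38317/15966 - (-12 + 3*(-3)) = 38317/15966 - (-12 - 9) = 38317/15966 - 1*(-21) = 38317/15966 + 21 = 373603/15966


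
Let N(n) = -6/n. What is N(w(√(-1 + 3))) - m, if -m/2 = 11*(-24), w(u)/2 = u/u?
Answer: -531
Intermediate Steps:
w(u) = 2 (w(u) = 2*(u/u) = 2*1 = 2)
m = 528 (m = -22*(-24) = -2*(-264) = 528)
N(w(√(-1 + 3))) - m = -6/2 - 1*528 = -6*½ - 528 = -3 - 528 = -531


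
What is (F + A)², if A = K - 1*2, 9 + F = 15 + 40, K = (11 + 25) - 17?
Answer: 3969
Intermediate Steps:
K = 19 (K = 36 - 17 = 19)
F = 46 (F = -9 + (15 + 40) = -9 + 55 = 46)
A = 17 (A = 19 - 1*2 = 19 - 2 = 17)
(F + A)² = (46 + 17)² = 63² = 3969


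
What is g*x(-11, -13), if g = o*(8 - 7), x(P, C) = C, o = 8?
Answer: -104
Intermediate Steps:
g = 8 (g = 8*(8 - 7) = 8*1 = 8)
g*x(-11, -13) = 8*(-13) = -104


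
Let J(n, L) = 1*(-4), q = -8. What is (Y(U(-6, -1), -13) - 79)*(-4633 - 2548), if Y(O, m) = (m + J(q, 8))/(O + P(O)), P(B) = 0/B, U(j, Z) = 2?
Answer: 1256675/2 ≈ 6.2834e+5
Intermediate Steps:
J(n, L) = -4
P(B) = 0
Y(O, m) = (-4 + m)/O (Y(O, m) = (m - 4)/(O + 0) = (-4 + m)/O)
(Y(U(-6, -1), -13) - 79)*(-4633 - 2548) = ((-4 - 13)/2 - 79)*(-4633 - 2548) = ((½)*(-17) - 79)*(-7181) = (-17/2 - 79)*(-7181) = -175/2*(-7181) = 1256675/2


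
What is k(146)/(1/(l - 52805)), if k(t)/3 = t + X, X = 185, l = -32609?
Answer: -84816102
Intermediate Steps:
k(t) = 555 + 3*t (k(t) = 3*(t + 185) = 3*(185 + t) = 555 + 3*t)
k(146)/(1/(l - 52805)) = (555 + 3*146)/(1/(-32609 - 52805)) = (555 + 438)/(1/(-85414)) = 993/(-1/85414) = 993*(-85414) = -84816102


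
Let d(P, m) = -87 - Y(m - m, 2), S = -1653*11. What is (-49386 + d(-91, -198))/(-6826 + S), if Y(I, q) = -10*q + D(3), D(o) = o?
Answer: 176/89 ≈ 1.9775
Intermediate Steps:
S = -18183
Y(I, q) = 3 - 10*q (Y(I, q) = -10*q + 3 = 3 - 10*q)
d(P, m) = -70 (d(P, m) = -87 - (3 - 10*2) = -87 - (3 - 20) = -87 - 1*(-17) = -87 + 17 = -70)
(-49386 + d(-91, -198))/(-6826 + S) = (-49386 - 70)/(-6826 - 18183) = -49456/(-25009) = -49456*(-1/25009) = 176/89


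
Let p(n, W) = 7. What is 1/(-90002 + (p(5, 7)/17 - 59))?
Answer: -17/1531030 ≈ -1.1104e-5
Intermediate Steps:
1/(-90002 + (p(5, 7)/17 - 59)) = 1/(-90002 + (7/17 - 59)) = 1/(-90002 - 996/17) = 1/(-1531030/17) = -17/1531030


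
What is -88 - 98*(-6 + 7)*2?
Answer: -284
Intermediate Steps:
-88 - 98*(-6 + 7)*2 = -88 - 98*2 = -88 - 196 = -284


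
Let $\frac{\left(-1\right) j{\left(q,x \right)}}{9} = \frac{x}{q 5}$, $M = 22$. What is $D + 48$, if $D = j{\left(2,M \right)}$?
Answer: $\frac{141}{5} \approx 28.2$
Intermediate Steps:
$j{\left(q,x \right)} = - \frac{9 x}{5 q}$ ($j{\left(q,x \right)} = - 9 \frac{x}{q 5} = - 9 \frac{x}{5 q} = - \frac{9 x}{5 q}$)
$D = - \frac{99}{5}$ ($D = \left(- \frac{9}{5}\right) 22 \cdot \frac{1}{2} = - \frac{99}{5} \approx -19.8$)
$D + 48 = - \frac{99}{5} + 48 = \frac{141}{5}$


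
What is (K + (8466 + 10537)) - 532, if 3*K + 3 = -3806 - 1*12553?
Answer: 13017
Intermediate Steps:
K = -5454 (K = -1 + (-3806 - 1*12553)/3 = -1 + (-3806 - 12553)/3 = -1 + (⅓)*(-16359) = -1 - 5453 = -5454)
(K + (8466 + 10537)) - 532 = (-5454 + (8466 + 10537)) - 532 = (-5454 + 19003) - 532 = 13549 - 532 = 13017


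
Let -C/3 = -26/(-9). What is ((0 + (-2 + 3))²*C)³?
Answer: -17576/27 ≈ -650.96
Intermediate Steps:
C = -26/3 (C = -(-78)/(-9) = -(-78)*(-1)/9 = -3*26/9 = -26/3 ≈ -8.6667)
((0 + (-2 + 3))²*C)³ = ((0 + (-2 + 3))²*(-26/3))³ = ((0 + 1)²*(-26/3))³ = (1²*(-26/3))³ = (1*(-26/3))³ = (-26/3)³ = -17576/27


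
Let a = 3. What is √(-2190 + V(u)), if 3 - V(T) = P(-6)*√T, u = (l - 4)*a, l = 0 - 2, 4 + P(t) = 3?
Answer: √(-2187 + 3*I*√2) ≈ 0.0454 + 46.765*I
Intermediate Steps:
P(t) = -1 (P(t) = -4 + 3 = -1)
l = -2
u = -18 (u = (-2 - 4)*3 = -6*3 = -18)
V(T) = 3 + √T (V(T) = 3 - (-1)*√T = 3 + √T)
√(-2190 + V(u)) = √(-2190 + (3 + √(-18))) = √(-2190 + (3 + 3*I*√2)) = √(-2187 + 3*I*√2)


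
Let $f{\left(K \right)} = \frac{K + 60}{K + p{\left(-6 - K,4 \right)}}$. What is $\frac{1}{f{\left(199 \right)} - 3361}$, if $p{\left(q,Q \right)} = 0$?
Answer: $- \frac{199}{668580} \approx -0.00029765$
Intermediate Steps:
$f{\left(K \right)} = \frac{60 + K}{K}$ ($f{\left(K \right)} = \frac{K + 60}{K + 0} = \frac{60 + K}{K}$)
$\frac{1}{f{\left(199 \right)} - 3361} = \frac{1}{\frac{60 + 199}{199} - 3361} = \frac{1}{\frac{1}{199} \cdot 259 - 3361} = \frac{1}{\frac{259}{199} - 3361} = \frac{1}{- \frac{668580}{199}} = - \frac{199}{668580}$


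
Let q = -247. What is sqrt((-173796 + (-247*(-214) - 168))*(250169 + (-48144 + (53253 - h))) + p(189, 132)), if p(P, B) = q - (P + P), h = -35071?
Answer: I*sqrt(35163006619) ≈ 1.8752e+5*I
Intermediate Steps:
p(P, B) = -247 - 2*P (p(P, B) = -247 - (P + P) = -247 - 2*P)
sqrt((-173796 + (-247*(-214) - 168))*(250169 + (-48144 + (53253 - h))) + p(189, 132)) = sqrt((-173796 + (-247*(-214) - 168))*(250169 + (-48144 + (53253 - 1*(-35071)))) + (-247 - 2*189)) = sqrt((-173796 + (52858 - 168))*(250169 + (-48144 + (53253 + 35071))) + (-247 - 378)) = sqrt((-173796 + 52690)*(250169 + (-48144 + 88324)) - 625) = sqrt(-121106*(250169 + 40180) - 625) = sqrt(-121106*290349 - 625) = sqrt(-35163005994 - 625) = sqrt(-35163006619) = I*sqrt(35163006619)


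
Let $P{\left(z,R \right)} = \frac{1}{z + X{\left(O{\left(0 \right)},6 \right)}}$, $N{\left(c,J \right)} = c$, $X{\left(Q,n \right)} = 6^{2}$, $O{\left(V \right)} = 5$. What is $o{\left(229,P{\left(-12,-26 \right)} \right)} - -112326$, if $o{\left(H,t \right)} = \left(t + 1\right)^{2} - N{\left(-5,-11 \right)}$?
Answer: $\frac{64703281}{576} \approx 1.1233 \cdot 10^{5}$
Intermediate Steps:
$X{\left(Q,n \right)} = 36$
$P{\left(z,R \right)} = \frac{1}{36 + z}$ ($P{\left(z,R \right)} = \frac{1}{z + 36} = \frac{1}{36 + z}$)
$o{\left(H,t \right)} = 5 + \left(1 + t\right)^{2}$ ($o{\left(H,t \right)} = \left(t + 1\right)^{2} - -5 = \left(1 + t\right)^{2} + 5 = 5 + \left(1 + t\right)^{2}$)
$o{\left(229,P{\left(-12,-26 \right)} \right)} - -112326 = \left(5 + \left(1 + \frac{1}{36 - 12}\right)^{2}\right) - -112326 = \left(5 + \left(1 + \frac{1}{24}\right)^{2}\right) + 112326 = \left(5 + \left(\frac{25}{24}\right)^{2}\right) + 112326 = \left(5 + \frac{625}{576}\right) + 112326 = \frac{3505}{576} + 112326 = \frac{64703281}{576}$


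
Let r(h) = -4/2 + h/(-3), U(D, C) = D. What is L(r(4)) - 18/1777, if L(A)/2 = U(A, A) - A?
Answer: -18/1777 ≈ -0.010129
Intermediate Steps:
r(h) = -2 - h/3 (r(h) = -4*1/2 + h*(-1/3) = -2 - h/3)
L(A) = 0 (L(A) = 2*(A - A) = 2*0 = 0)
L(r(4)) - 18/1777 = 0 - 18/1777 = -18/1777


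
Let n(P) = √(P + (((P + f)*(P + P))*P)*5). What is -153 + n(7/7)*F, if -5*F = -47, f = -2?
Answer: -153 + 141*I/5 ≈ -153.0 + 28.2*I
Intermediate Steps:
F = 47/5 (F = -⅕*(-47) = 47/5 ≈ 9.4000)
n(P) = √(P + 10*P²*(-2 + P)) (n(P) = √(P + (((P - 2)*(P + P))*P)*5) = √(P + (((-2 + P)*(2*P))*P)*5) = √(P + ((2*P*(-2 + P))*P)*5) = √(P + (2*P²*(-2 + P))*5) = √(P + 10*P²*(-2 + P)))
-153 + n(7/7)*F = -153 + √((7/7)*(1 - 140/7 + 10*(7/7)²))*(47/5) = -153 + √((7*(⅐))*(1 - 140/7 + 10*(7*(⅐))²))*(47/5) = -153 + √(1*(1 - 20*1 + 10*1²))*(47/5) = -153 + √(1*(1 - 20 + 10*1))*(47/5) = -153 + √(1*(1 - 20 + 10))*(47/5) = -153 + √(1*(-9))*(47/5) = -153 + √(-9)*(47/5) = -153 + (3*I)*(47/5) = -153 + 141*I/5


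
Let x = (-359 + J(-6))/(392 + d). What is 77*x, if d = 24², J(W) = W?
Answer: -2555/88 ≈ -29.034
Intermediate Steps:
d = 576
x = -365/968 (x = (-359 - 6)/(392 + 576) = -365/968 ≈ -0.37707)
77*x = 77*(-365/968) = -2555/88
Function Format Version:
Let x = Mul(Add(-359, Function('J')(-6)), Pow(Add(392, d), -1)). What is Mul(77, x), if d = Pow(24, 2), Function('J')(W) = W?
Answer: Rational(-2555, 88) ≈ -29.034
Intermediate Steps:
d = 576
x = Rational(-365, 968) (x = Mul(Add(-359, -6), Pow(Add(392, 576), -1)) = Mul(-365, Pow(968, -1)) = Mul(-365, Rational(1, 968)) = Rational(-365, 968) ≈ -0.37707)
Mul(77, x) = Mul(77, Rational(-365, 968)) = Rational(-2555, 88)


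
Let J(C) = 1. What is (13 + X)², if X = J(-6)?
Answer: 196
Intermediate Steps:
X = 1
(13 + X)² = (13 + 1)² = 14² = 196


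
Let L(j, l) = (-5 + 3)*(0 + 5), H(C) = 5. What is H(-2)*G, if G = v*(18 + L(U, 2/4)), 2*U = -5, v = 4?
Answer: 160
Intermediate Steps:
U = -5/2 (U = (½)*(-5) = -5/2 ≈ -2.5000)
L(j, l) = -10 (L(j, l) = -2*5 = -10)
G = 32 (G = 4*(18 - 10) = 4*8 = 32)
H(-2)*G = 5*32 = 160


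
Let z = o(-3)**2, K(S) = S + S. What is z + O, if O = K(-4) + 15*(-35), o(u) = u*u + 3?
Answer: -389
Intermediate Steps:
K(S) = 2*S
o(u) = 3 + u**2 (o(u) = u**2 + 3 = 3 + u**2)
z = 144 (z = (3 + (-3)**2)**2 = (3 + 9)**2 = 12**2 = 144)
O = -533 (O = 2*(-4) + 15*(-35) = -8 - 525 = -533)
z + O = 144 - 533 = -389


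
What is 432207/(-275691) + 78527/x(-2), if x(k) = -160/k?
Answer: 7204870199/7351760 ≈ 980.02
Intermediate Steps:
432207/(-275691) + 78527/x(-2) = 432207/(-275691) + 78527/((-160/(-2))) = 432207*(-1/275691) + 78527/((-160*(-½))) = -144069/91897 + 78527/80 = 7204870199/7351760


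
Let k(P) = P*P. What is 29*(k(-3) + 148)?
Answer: 4553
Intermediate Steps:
k(P) = P²
29*(k(-3) + 148) = 29*((-3)² + 148) = 29*(9 + 148) = 29*157 = 4553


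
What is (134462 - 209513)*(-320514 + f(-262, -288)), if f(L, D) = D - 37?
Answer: 24079287789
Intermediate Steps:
f(L, D) = -37 + D
(134462 - 209513)*(-320514 + f(-262, -288)) = (134462 - 209513)*(-320514 + (-37 - 288)) = -75051*(-320514 - 325) = -75051*(-320839) = 24079287789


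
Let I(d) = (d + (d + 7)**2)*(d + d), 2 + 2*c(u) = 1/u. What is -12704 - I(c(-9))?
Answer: -36833831/2916 ≈ -12632.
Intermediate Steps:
c(u) = -1 + 1/(2*u)
I(d) = 2*d*(d + (7 + d)**2) (I(d) = (d + (7 + d)**2)*(2*d) = 2*d*(d + (7 + d)**2))
-12704 - I(c(-9)) = -12704 - 2*(1/2 - 1*(-9))/(-9)*((1/2 - 1*(-9))/(-9) + (7 + (1/2 - 1*(-9))/(-9))**2) = -12704 - 2*(-(1/2 + 9)/9)*(-(1/2 + 9)/9 + (7 - (1/2 + 9)/9)**2) = -12704 - 2*(-1/9*19/2)*(-1/9*19/2 + (7 - 1/9*19/2)**2) = -12704 - 2*(-19)*(-19/18 + (7 - 19/18)**2)/18 = -12704 - 2*(-19)*(-19/18 + (107/18)**2)/18 = -12704 - 2*(-19)*(-19/18 + 11449/324)/18 = -12704 - 2*(-19)*11107/(18*324) = -12704 - 1*(-211033/2916) = -12704 + 211033/2916 = -36833831/2916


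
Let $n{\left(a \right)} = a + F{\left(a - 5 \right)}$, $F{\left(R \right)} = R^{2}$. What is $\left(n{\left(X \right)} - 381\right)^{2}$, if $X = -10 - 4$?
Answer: $1156$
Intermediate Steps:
$X = -14$ ($X = -10 - 4 = -14$)
$n{\left(a \right)} = a + \left(-5 + a\right)^{2}$ ($n{\left(a \right)} = a + \left(a - 5\right)^{2} = a + \left(-5 + a\right)^{2}$)
$\left(n{\left(X \right)} - 381\right)^{2} = \left(\left(-14 + \left(-5 - 14\right)^{2}\right) - 381\right)^{2} = \left(\left(-14 + \left(-19\right)^{2}\right) - 381\right)^{2} = \left(\left(-14 + 361\right) - 381\right)^{2} = \left(347 - 381\right)^{2} = \left(-34\right)^{2} = 1156$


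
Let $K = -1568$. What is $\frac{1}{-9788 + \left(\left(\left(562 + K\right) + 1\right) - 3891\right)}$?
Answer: $- \frac{1}{14684} \approx -6.8101 \cdot 10^{-5}$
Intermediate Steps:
$\frac{1}{-9788 + \left(\left(\left(562 + K\right) + 1\right) - 3891\right)} = \frac{1}{-9788 + \left(\left(\left(562 - 1568\right) + 1\right) - 3891\right)} = \frac{1}{-9788 + \left(\left(-1006 + 1\right) - 3891\right)} = \frac{1}{-9788 - 4896} = \frac{1}{-14684} = - \frac{1}{14684}$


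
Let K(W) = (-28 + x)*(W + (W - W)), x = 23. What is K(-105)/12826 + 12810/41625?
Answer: 12410279/35592150 ≈ 0.34868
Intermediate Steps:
K(W) = -5*W (K(W) = (-28 + 23)*(W + (W - W)) = -5*(W + 0) = -5*W)
K(-105)/12826 + 12810/41625 = -5*(-105)/12826 + 12810/41625 = 525*(1/12826) + 12810*(1/41625) = 525/12826 + 854/2775 = 12410279/35592150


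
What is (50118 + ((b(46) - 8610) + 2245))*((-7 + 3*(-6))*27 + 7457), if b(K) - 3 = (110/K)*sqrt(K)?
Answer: 296753192 + 373010*sqrt(46)/23 ≈ 2.9686e+8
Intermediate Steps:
b(K) = 3 + 110/sqrt(K) (b(K) = 3 + (110/K)*sqrt(K) = 3 + 110/sqrt(K))
(50118 + ((b(46) - 8610) + 2245))*((-7 + 3*(-6))*27 + 7457) = (50118 + (((3 + 110/sqrt(46)) - 8610) + 2245))*((-7 + 3*(-6))*27 + 7457) = (50118 + (((3 + 110*(sqrt(46)/46)) - 8610) + 2245))*((-7 - 18)*27 + 7457) = (50118 + (((3 + 55*sqrt(46)/23) - 8610) + 2245))*(-25*27 + 7457) = (50118 + ((-8607 + 55*sqrt(46)/23) + 2245))*(-675 + 7457) = (50118 + (-6362 + 55*sqrt(46)/23))*6782 = (43756 + 55*sqrt(46)/23)*6782 = 296753192 + 373010*sqrt(46)/23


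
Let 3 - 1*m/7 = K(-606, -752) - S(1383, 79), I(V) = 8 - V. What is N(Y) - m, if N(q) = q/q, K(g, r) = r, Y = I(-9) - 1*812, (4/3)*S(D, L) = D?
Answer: -50179/4 ≈ -12545.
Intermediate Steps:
S(D, L) = 3*D/4
Y = -795 (Y = (8 - 1*(-9)) - 1*812 = (8 + 9) - 812 = 17 - 812 = -795)
N(q) = 1
m = 50183/4 (m = 21 - 7*(-752 - 3*1383/4) = 21 - 7*(-752 - 1*4149/4) = 21 - 7*(-752 - 4149/4) = 21 - 7*(-7157/4) = 21 + 50099/4 = 50183/4 ≈ 12546.)
N(Y) - m = 1 - 1*50183/4 = 1 - 50183/4 = -50179/4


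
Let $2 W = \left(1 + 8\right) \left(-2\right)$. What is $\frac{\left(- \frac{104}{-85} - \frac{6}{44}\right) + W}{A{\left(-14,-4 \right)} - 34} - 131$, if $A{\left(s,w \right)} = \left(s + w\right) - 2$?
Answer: $- \frac{13213583}{100980} \approx -130.85$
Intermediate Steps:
$W = -9$ ($W = \frac{\left(1 + 8\right) \left(-2\right)}{2} = \frac{9 \left(-2\right)}{2} = \frac{1}{2} \left(-18\right) = -9$)
$A{\left(s,w \right)} = -2 + s + w$
$\frac{\left(- \frac{104}{-85} - \frac{6}{44}\right) + W}{A{\left(-14,-4 \right)} - 34} - 131 = \frac{\left(- \frac{104}{-85} - \frac{6}{44}\right) - 9}{\left(-2 - 14 - 4\right) - 34} - 131 = \frac{\left(\left(-104\right) \left(- \frac{1}{85}\right) - \frac{3}{22}\right) - 9}{-20 - 34} - 131 = \frac{\left(\frac{104}{85} - \frac{3}{22}\right) - 9}{-54} - 131 = \left(\frac{2033}{1870} - 9\right) \left(- \frac{1}{54}\right) - 131 = \left(- \frac{14797}{1870}\right) \left(- \frac{1}{54}\right) - 131 = \frac{14797}{100980} - 131 = - \frac{13213583}{100980}$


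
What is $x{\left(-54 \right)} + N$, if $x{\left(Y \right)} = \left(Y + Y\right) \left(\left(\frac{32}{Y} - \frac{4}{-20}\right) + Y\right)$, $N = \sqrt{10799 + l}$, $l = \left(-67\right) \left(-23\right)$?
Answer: $\frac{29372}{5} + 2 \sqrt{3085} \approx 5985.5$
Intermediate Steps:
$l = 1541$
$N = 2 \sqrt{3085}$ ($N = \sqrt{10799 + 1541} = \sqrt{12340} = 2 \sqrt{3085} \approx 111.09$)
$x{\left(Y \right)} = 2 Y \left(\frac{1}{5} + Y + \frac{32}{Y}\right)$ ($x{\left(Y \right)} = 2 Y \left(\left(\frac{32}{Y} - - \frac{1}{5}\right) + Y\right) = 2 Y \left(\left(\frac{32}{Y} + \frac{1}{5}\right) + Y\right) = 2 Y \left(\left(\frac{1}{5} + \frac{32}{Y}\right) + Y\right) = 2 Y \left(\frac{1}{5} + Y + \frac{32}{Y}\right)$)
$x{\left(-54 \right)} + N = \left(64 + 2 \left(-54\right)^{2} + \frac{2}{5} \left(-54\right)\right) + 2 \sqrt{3085} = \left(64 + 2 \cdot 2916 - \frac{108}{5}\right) + 2 \sqrt{3085} = \left(64 + 5832 - \frac{108}{5}\right) + 2 \sqrt{3085} = \frac{29372}{5} + 2 \sqrt{3085}$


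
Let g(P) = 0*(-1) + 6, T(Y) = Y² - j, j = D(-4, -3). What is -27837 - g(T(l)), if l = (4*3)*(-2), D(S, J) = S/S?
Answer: -27843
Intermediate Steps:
D(S, J) = 1
l = -24 (l = 12*(-2) = -24)
j = 1
T(Y) = -1 + Y² (T(Y) = Y² - 1*1 = Y² - 1 = -1 + Y²)
g(P) = 6 (g(P) = 0 + 6 = 6)
-27837 - g(T(l)) = -27837 - 1*6 = -27837 - 6 = -27843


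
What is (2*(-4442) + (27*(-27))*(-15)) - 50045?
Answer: -47994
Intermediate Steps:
(2*(-4442) + (27*(-27))*(-15)) - 50045 = (-8884 - 729*(-15)) - 50045 = (-8884 + 10935) - 50045 = 2051 - 50045 = -47994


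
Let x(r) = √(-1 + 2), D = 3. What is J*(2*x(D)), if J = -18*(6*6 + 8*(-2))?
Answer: -720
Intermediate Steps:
x(r) = 1 (x(r) = √1 = 1)
J = -360 (J = -18*(36 - 16) = -18*20 = -360)
J*(2*x(D)) = -720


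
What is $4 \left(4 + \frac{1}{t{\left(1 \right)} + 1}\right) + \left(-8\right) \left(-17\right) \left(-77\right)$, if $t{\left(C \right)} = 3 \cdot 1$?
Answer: $-10455$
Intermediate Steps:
$t{\left(C \right)} = 3$
$4 \left(4 + \frac{1}{t{\left(1 \right)} + 1}\right) + \left(-8\right) \left(-17\right) \left(-77\right) = 4 \left(4 + \frac{1}{3 + 1}\right) + \left(-8\right) \left(-17\right) \left(-77\right) = 4 \left(4 + \frac{1}{4}\right) + 136 \left(-77\right) = 4 \left(4 + \frac{1}{4}\right) - 10472 = 4 \cdot \frac{17}{4} - 10472 = 17 - 10472 = -10455$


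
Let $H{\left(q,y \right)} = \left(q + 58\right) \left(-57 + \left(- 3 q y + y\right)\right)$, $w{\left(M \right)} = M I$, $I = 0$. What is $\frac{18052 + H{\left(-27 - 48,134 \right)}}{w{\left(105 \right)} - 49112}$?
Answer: $\frac{495807}{49112} \approx 10.095$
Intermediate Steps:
$w{\left(M \right)} = 0$ ($w{\left(M \right)} = M 0 = 0$)
$H{\left(q,y \right)} = \left(58 + q\right) \left(-57 + y - 3 q y\right)$ ($H{\left(q,y \right)} = \left(58 + q\right) \left(-57 - \left(- y + 3 q y\right)\right) = \left(58 + q\right) \left(-57 + y - 3 q y\right)$)
$\frac{18052 + H{\left(-27 - 48,134 \right)}}{w{\left(105 \right)} - 49112} = \frac{18052 - \left(-4466 + 57 \left(-27 - 48\right) + 402 \left(-27 - 48\right)^{2} + 173 \left(-27 - 48\right) 134\right)}{0 - 49112} = \frac{18052 - \left(-4466 + 57 \left(-27 - 48\right) + 402 \left(-27 - 48\right)^{2} + 173 \left(-27 - 48\right) 134\right)}{-49112} = \left(18052 - \left(-8741 - 1738650 + 2261250\right)\right) \left(- \frac{1}{49112}\right) = \left(18052 + \left(-3306 + 4275 + 7772 + 1738650 - 402 \cdot 5625\right)\right) \left(- \frac{1}{49112}\right) = \left(18052 + \left(-3306 + 4275 + 7772 + 1738650 - 2261250\right)\right) \left(- \frac{1}{49112}\right) = \left(18052 - 513859\right) \left(- \frac{1}{49112}\right) = \left(-495807\right) \left(- \frac{1}{49112}\right) = \frac{495807}{49112}$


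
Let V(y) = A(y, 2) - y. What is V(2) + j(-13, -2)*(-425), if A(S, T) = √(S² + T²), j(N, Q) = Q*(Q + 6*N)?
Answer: -68002 + 2*√2 ≈ -67999.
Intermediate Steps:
V(y) = √(4 + y²) - y (V(y) = √(y² + 2²) - y = √(y² + 4) - y = √(4 + y²) - y)
V(2) + j(-13, -2)*(-425) = (√(4 + 2²) - 1*2) - 2*(-2 + 6*(-13))*(-425) = (√(4 + 4) - 2) - 2*(-2 - 78)*(-425) = (√8 - 2) - 2*(-80)*(-425) = (2*√2 - 2) + 160*(-425) = (-2 + 2*√2) - 68000 = -68002 + 2*√2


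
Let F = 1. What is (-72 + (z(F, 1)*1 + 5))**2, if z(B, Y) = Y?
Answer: 4356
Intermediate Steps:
(-72 + (z(F, 1)*1 + 5))**2 = (-72 + (1*1 + 5))**2 = (-72 + (1 + 5))**2 = (-72 + 6)**2 = (-66)**2 = 4356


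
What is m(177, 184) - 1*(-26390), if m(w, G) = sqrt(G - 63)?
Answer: 26401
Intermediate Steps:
m(w, G) = sqrt(-63 + G)
m(177, 184) - 1*(-26390) = sqrt(-63 + 184) - 1*(-26390) = sqrt(121) + 26390 = 11 + 26390 = 26401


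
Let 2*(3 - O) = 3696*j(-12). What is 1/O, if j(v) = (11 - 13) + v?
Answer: 1/25875 ≈ 3.8647e-5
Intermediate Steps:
j(v) = -2 + v
O = 25875 (O = 3 - 1848*(-2 - 12) = 3 - 1848*(-14) = 3 - ½*(-51744) = 3 + 25872 = 25875)
1/O = 1/25875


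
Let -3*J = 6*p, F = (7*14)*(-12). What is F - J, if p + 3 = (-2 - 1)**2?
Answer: -1164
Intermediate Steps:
p = 6 (p = -3 + (-2 - 1)**2 = -3 + (-3)**2 = -3 + 9 = 6)
F = -1176 (F = 98*(-12) = -1176)
J = -12 (J = -2*6 = -1/3*36 = -12)
F - J = -1176 - 1*(-12) = -1176 + 12 = -1164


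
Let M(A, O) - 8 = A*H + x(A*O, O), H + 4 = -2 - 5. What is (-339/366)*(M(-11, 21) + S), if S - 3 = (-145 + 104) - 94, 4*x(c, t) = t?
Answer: -1017/488 ≈ -2.0840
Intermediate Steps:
x(c, t) = t/4
H = -11 (H = -4 + (-2 - 5) = -4 - 7 = -11)
S = -132 (S = 3 + ((-145 + 104) - 94) = 3 + (-41 - 94) = 3 - 135 = -132)
M(A, O) = 8 - 11*A + O/4 (M(A, O) = 8 + (A*(-11) + O/4) = 8 + (-11*A + O/4) = 8 - 11*A + O/4)
(-339/366)*(M(-11, 21) + S) = (-339/366)*((8 - 11*(-11) + (¼)*21) - 132) = (-339*1/366)*((8 + 121 + 21/4) - 132) = -113*(537/4 - 132)/122 = -113/122*9/4 = -1017/488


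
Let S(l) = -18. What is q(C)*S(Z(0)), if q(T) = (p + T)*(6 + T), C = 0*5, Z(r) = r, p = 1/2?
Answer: -54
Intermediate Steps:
p = ½ (p = 1*(½) = ½ ≈ 0.50000)
C = 0
q(T) = (½ + T)*(6 + T)
q(C)*S(Z(0)) = (3 + 0² + (13/2)*0)*(-18) = (3 + 0 + 0)*(-18) = 3*(-18) = -54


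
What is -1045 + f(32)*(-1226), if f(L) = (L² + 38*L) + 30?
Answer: -2784065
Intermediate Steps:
f(L) = 30 + L² + 38*L
-1045 + f(32)*(-1226) = -1045 + (30 + 32² + 38*32)*(-1226) = -1045 + (30 + 1024 + 1216)*(-1226) = -1045 + 2270*(-1226) = -1045 - 2783020 = -2784065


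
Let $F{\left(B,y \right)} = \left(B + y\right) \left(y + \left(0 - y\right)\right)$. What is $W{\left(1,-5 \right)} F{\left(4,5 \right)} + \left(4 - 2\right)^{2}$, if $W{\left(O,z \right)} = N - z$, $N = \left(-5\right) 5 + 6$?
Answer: $4$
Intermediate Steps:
$N = -19$ ($N = -25 + 6 = -19$)
$F{\left(B,y \right)} = 0$ ($F{\left(B,y \right)} = \left(B + y\right) \left(y - y\right) = \left(B + y\right) 0 = 0$)
$W{\left(O,z \right)} = -19 - z$
$W{\left(1,-5 \right)} F{\left(4,5 \right)} + \left(4 - 2\right)^{2} = \left(-19 - -5\right) 0 + \left(4 - 2\right)^{2} = \left(-19 + 5\right) 0 + 2^{2} = \left(-14\right) 0 + 4 = 0 + 4 = 4$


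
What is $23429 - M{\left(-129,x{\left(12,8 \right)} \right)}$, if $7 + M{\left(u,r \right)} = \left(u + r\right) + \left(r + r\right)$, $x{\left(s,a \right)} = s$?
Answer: $23529$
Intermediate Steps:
$M{\left(u,r \right)} = -7 + u + 3 r$ ($M{\left(u,r \right)} = -7 + \left(\left(u + r\right) + \left(r + r\right)\right) = -7 + \left(\left(r + u\right) + 2 r\right) = -7 + \left(u + 3 r\right) = -7 + u + 3 r$)
$23429 - M{\left(-129,x{\left(12,8 \right)} \right)} = 23429 - \left(-7 - 129 + 3 \cdot 12\right) = 23429 - \left(-7 - 129 + 36\right) = 23429 - -100 = 23429 + 100 = 23529$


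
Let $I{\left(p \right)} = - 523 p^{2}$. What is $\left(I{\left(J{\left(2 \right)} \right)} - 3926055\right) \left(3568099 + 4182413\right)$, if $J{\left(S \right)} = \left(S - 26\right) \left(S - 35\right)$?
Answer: $-2573054710635024$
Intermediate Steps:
$J{\left(S \right)} = \left(-35 + S\right) \left(-26 + S\right)$ ($J{\left(S \right)} = \left(-26 + S\right) \left(-35 + S\right) = \left(-35 + S\right) \left(-26 + S\right)$)
$\left(I{\left(J{\left(2 \right)} \right)} - 3926055\right) \left(3568099 + 4182413\right) = \left(- 523 \left(910 + 2^{2} - 122\right)^{2} - 3926055\right) \left(3568099 + 4182413\right) = \left(- 523 \left(910 + 4 - 122\right)^{2} - 3926055\right) 7750512 = \left(- 523 \cdot 792^{2} - 3926055\right) 7750512 = \left(\left(-523\right) 627264 - 3926055\right) 7750512 = \left(-328059072 - 3926055\right) 7750512 = \left(-331985127\right) 7750512 = -2573054710635024$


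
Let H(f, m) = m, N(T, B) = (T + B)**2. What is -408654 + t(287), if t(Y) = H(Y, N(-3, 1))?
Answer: -408650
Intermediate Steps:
N(T, B) = (B + T)**2
t(Y) = 4 (t(Y) = (1 - 3)**2 = (-2)**2 = 4)
-408654 + t(287) = -408654 + 4 = -408650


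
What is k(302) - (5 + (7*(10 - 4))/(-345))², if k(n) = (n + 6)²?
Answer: 1254261679/13225 ≈ 94840.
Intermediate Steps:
k(n) = (6 + n)²
k(302) - (5 + (7*(10 - 4))/(-345))² = (6 + 302)² - (5 + (7*(10 - 4))/(-345))² = 308² - (5 + (7*6)*(-1/345))² = 94864 - (5 + 42*(-1/345))² = 94864 - (5 - 14/115)² = 94864 - (561/115)² = 94864 - 1*314721/13225 = 94864 - 314721/13225 = 1254261679/13225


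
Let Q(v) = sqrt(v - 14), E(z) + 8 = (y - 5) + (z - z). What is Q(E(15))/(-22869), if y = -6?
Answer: -I*sqrt(33)/22869 ≈ -0.00025119*I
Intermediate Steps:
E(z) = -19 (E(z) = -8 + ((-6 - 5) + (z - z)) = -8 + (-11 + 0) = -8 - 11 = -19)
Q(v) = sqrt(-14 + v)
Q(E(15))/(-22869) = sqrt(-14 - 19)/(-22869) = sqrt(-33)*(-1/22869) = (I*sqrt(33))*(-1/22869) = -I*sqrt(33)/22869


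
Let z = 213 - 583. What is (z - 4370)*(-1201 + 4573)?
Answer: -15983280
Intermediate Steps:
z = -370
(z - 4370)*(-1201 + 4573) = (-370 - 4370)*(-1201 + 4573) = -4740*3372 = -15983280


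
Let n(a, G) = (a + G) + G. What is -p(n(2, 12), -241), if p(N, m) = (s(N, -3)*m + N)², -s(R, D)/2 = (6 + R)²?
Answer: -243635036836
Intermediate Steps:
s(R, D) = -2*(6 + R)²
n(a, G) = a + 2*G (n(a, G) = (G + a) + G = a + 2*G)
p(N, m) = (N - 2*m*(6 + N)²)² (p(N, m) = ((-2*(6 + N)²)*m + N)² = (-2*m*(6 + N)² + N)² = (N - 2*m*(6 + N)²)²)
-p(n(2, 12), -241) = -((2 + 2*12) - 2*(-241)*(6 + (2 + 2*12))²)² = -((2 + 24) - 2*(-241)*(6 + (2 + 24))²)² = -(26 - 2*(-241)*(6 + 26)²)² = -(26 - 2*(-241)*32²)² = -(26 - 2*(-241)*1024)² = -(26 + 493568)² = -1*493594² = -1*243635036836 = -243635036836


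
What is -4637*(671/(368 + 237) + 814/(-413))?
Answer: 90778549/22715 ≈ 3996.4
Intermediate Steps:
-4637*(671/(368 + 237) + 814/(-413)) = -4637*(671/605 + 814*(-1/413)) = -4637*(671*(1/605) - 814/413) = -4637*(61/55 - 814/413) = -4637*(-19577/22715) = 90778549/22715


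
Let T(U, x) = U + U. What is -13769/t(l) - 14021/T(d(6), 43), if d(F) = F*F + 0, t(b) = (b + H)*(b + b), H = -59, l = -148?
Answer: -497735/2553 ≈ -194.96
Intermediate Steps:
t(b) = 2*b*(-59 + b) (t(b) = (b - 59)*(b + b) = (-59 + b)*(2*b) = 2*b*(-59 + b))
d(F) = F**2 (d(F) = F**2 + 0 = F**2)
T(U, x) = 2*U
-13769/t(l) - 14021/T(d(6), 43) = -13769*(-1/(296*(-59 - 148))) - 14021/(2*6**2) = -13769/(2*(-148)*(-207)) - 14021/(2*36) = -13769/61272 - 14021/72 = -497735/2553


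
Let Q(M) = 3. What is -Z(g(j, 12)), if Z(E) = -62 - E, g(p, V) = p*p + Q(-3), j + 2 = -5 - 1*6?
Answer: 234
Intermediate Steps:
j = -13 (j = -2 + (-5 - 1*6) = -2 + (-5 - 6) = -2 - 11 = -13)
g(p, V) = 3 + p² (g(p, V) = p*p + 3 = p² + 3 = 3 + p²)
-Z(g(j, 12)) = -(-62 - (3 + (-13)²)) = -(-62 - (3 + 169)) = -(-62 - 1*172) = -(-62 - 172) = -1*(-234) = 234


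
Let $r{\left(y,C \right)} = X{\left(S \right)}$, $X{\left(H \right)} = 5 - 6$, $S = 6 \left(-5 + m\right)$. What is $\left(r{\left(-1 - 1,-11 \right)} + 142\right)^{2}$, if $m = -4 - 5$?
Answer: $19881$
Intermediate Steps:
$m = -9$ ($m = -4 - 5 = -9$)
$S = -84$ ($S = 6 \left(-5 - 9\right) = 6 \left(-14\right) = -84$)
$X{\left(H \right)} = -1$ ($X{\left(H \right)} = 5 - 6 = -1$)
$r{\left(y,C \right)} = -1$
$\left(r{\left(-1 - 1,-11 \right)} + 142\right)^{2} = \left(-1 + 142\right)^{2} = 141^{2} = 19881$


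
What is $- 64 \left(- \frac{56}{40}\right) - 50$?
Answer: $\frac{198}{5} \approx 39.6$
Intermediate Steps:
$- 64 \left(- \frac{56}{40}\right) - 50 = - 64 \left(\left(-56\right) \frac{1}{40}\right) - 50 = \left(-64\right) \left(- \frac{7}{5}\right) - 50 = \frac{448}{5} - 50 = \frac{198}{5}$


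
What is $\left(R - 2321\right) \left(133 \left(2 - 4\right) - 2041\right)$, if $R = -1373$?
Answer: $8522058$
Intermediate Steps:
$\left(R - 2321\right) \left(133 \left(2 - 4\right) - 2041\right) = \left(-1373 - 2321\right) \left(133 \left(2 - 4\right) - 2041\right) = - 3694 \left(133 \left(2 - 4\right) - 2041\right) = - 3694 \left(133 \left(-2\right) - 2041\right) = - 3694 \left(-266 - 2041\right) = \left(-3694\right) \left(-2307\right) = 8522058$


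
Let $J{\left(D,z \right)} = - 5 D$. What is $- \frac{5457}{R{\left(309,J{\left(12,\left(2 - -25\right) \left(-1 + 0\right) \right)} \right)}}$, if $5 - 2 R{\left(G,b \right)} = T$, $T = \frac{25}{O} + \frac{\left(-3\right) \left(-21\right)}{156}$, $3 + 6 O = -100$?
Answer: $- \frac{58455384}{32417} \approx -1803.2$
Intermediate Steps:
$O = - \frac{103}{6}$ ($O = - \frac{1}{2} + \frac{1}{6} \left(-100\right) = - \frac{1}{2} - \frac{50}{3} = - \frac{103}{6} \approx -17.167$)
$T = - \frac{5637}{5356}$ ($T = \frac{25}{- \frac{103}{6}} + \frac{\left(-3\right) \left(-21\right)}{156} = 25 \left(- \frac{6}{103}\right) + 63 \cdot \frac{1}{156} = - \frac{150}{103} + \frac{21}{52} = - \frac{5637}{5356} \approx -1.0525$)
$R{\left(G,b \right)} = \frac{32417}{10712}$ ($R{\left(G,b \right)} = \frac{5}{2} - - \frac{5637}{10712} = \frac{5}{2} + \frac{5637}{10712} = \frac{32417}{10712}$)
$- \frac{5457}{R{\left(309,J{\left(12,\left(2 - -25\right) \left(-1 + 0\right) \right)} \right)}} = - \frac{5457}{\frac{32417}{10712}} = \left(-5457\right) \frac{10712}{32417} = - \frac{58455384}{32417}$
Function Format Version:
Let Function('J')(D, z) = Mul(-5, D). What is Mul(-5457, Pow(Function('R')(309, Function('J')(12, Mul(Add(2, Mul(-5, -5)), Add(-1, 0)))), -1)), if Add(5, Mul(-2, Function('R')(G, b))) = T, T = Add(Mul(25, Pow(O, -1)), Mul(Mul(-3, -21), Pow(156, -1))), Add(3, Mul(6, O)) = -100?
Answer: Rational(-58455384, 32417) ≈ -1803.2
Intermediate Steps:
O = Rational(-103, 6) (O = Add(Rational(-1, 2), Mul(Rational(1, 6), -100)) = Add(Rational(-1, 2), Rational(-50, 3)) = Rational(-103, 6) ≈ -17.167)
T = Rational(-5637, 5356) (T = Add(Mul(25, Pow(Rational(-103, 6), -1)), Mul(Mul(-3, -21), Pow(156, -1))) = Add(Mul(25, Rational(-6, 103)), Mul(63, Rational(1, 156))) = Add(Rational(-150, 103), Rational(21, 52)) = Rational(-5637, 5356) ≈ -1.0525)
Function('R')(G, b) = Rational(32417, 10712) (Function('R')(G, b) = Add(Rational(5, 2), Mul(Rational(-1, 2), Rational(-5637, 5356))) = Add(Rational(5, 2), Rational(5637, 10712)) = Rational(32417, 10712))
Mul(-5457, Pow(Function('R')(309, Function('J')(12, Mul(Add(2, Mul(-5, -5)), Add(-1, 0)))), -1)) = Mul(-5457, Pow(Rational(32417, 10712), -1)) = Mul(-5457, Rational(10712, 32417)) = Rational(-58455384, 32417)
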